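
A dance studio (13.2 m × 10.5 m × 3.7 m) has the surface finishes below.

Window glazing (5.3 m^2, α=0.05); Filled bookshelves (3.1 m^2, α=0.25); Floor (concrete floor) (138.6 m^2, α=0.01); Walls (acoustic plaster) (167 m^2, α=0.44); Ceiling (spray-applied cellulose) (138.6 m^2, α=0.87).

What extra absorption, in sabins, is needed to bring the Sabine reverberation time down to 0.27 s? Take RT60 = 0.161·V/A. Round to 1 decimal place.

109.3 sabins

A₁ = Σ Sᵢαᵢ = 5.3×0.05 + 3.1×0.25 + 138.6×0.01 + 167×0.44 + 138.6×0.87 = 196.488 sabins.
For T = 0.27 s, need A₂ = 0.161·V/T = 0.161·512.82/0.27 = 305.793 sabins.
Additional absorption ΔA = 305.793 − 196.488 = 109.3 sabins.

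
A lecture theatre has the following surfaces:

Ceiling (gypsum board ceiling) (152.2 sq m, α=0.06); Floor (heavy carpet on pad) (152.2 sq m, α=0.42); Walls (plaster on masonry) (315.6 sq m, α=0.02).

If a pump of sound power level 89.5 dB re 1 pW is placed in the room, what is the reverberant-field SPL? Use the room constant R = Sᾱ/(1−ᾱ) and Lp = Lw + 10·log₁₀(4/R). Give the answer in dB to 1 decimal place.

A = 79.368 sabins; S = 620.0 sq m.
ᾱ = 79.368/620.0 = 0.1280; R = Sᾱ/(1−ᾱ) = 79.368/(1−0.1280) = 91.018 sq m.
Lp = Lw + 10 log₁₀(4/R) = 89.5 -13.57 = 75.9 dB.

75.9 dB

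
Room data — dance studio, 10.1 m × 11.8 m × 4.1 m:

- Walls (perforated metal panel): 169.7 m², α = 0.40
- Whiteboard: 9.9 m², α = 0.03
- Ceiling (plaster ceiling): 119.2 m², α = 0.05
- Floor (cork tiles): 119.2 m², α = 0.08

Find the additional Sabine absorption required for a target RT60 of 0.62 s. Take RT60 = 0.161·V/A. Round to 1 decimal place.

43.2 sabins

A₁ = Σ Sᵢαᵢ = 169.7·0.40 + 9.9·0.03 + 119.2·0.05 + 119.2·0.08 = 83.673 sabins.
For T = 0.62 s, need A₂ = 0.161·V/T = 0.161·488.638/0.62 = 126.888 sabins.
ΔA = A₂ − A₁ = 126.888 − 83.673 = 43.2 sabins.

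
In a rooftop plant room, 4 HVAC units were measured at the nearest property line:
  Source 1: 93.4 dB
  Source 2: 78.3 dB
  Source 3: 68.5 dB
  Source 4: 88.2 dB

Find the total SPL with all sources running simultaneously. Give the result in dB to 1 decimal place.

94.7 dB

Σ 10^(Lᵢ/10) = 2.923e+09.
L_total = 10·log₁₀(2.923e+09) = 94.7 dB.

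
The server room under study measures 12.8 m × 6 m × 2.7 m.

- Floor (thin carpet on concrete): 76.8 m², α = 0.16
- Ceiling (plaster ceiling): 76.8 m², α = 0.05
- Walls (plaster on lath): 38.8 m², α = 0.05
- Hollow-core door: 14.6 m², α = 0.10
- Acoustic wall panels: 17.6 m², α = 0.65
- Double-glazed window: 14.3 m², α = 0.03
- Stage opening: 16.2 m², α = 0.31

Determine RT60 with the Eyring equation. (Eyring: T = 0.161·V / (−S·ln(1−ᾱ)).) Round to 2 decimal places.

0.85 seconds

S = Σ Sᵢ = 255.1 m².
Σ(Sᵢαᵢ) = 76.8×0.16 + 76.8×0.05 + 38.8×0.05 + 14.6×0.10 + 17.6×0.65 + 14.3×0.03 + 16.2×0.31 = 36.419.
ᾱ = 36.419 / 255.1 = 0.1428.
−S·ln(1−ᾱ) = −255.1 × ln(1 − 0.1428) = 39.307.
V = 12.8 × 6 × 2.7 = 207.36 m³.
RT60 = 0.161 × 207.36 / 39.307 = 0.85 s.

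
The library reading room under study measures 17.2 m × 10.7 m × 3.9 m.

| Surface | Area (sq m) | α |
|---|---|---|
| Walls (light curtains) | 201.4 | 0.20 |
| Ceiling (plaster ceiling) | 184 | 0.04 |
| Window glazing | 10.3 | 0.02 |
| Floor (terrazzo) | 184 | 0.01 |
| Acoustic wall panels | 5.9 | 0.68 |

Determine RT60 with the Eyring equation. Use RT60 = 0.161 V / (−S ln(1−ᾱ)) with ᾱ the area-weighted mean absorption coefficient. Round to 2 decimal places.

S = Σ Sᵢ = 585.6 sq m.
Σ(Sᵢαᵢ) = 201.4·0.20 + 184·0.04 + 10.3·0.02 + 184·0.01 + 5.9·0.68 = 53.698.
ᾱ = 53.698 / 585.6 = 0.0917.
−S·ln(1−ᾱ) = −585.6 × ln(1 − 0.0917) = 56.323.
V = 17.2 × 10.7 × 3.9 = 717.756 m³.
RT60 = 0.161 × 717.756 / 56.323 = 2.05 s.

2.05 s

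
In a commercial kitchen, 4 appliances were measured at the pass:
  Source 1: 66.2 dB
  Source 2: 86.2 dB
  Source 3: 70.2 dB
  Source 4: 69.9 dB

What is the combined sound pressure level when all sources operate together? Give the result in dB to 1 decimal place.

86.4 dB

Converting to relative power and adding: 10^(66.2/10) + 10^(86.2/10) + 10^(70.2/10) + 10^(69.9/10) = 4.413e+08.
Back to dB: 10·log₁₀ Σ = 86.4 dB.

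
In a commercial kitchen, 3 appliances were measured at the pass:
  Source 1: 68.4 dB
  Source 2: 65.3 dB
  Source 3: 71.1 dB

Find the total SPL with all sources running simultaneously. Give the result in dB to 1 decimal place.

73.7 dB

Converting to relative power and adding: 10^(68.4/10) + 10^(65.3/10) + 10^(71.1/10) = 2.319e+07.
Back to dB: 10·log₁₀ Σ = 73.7 dB.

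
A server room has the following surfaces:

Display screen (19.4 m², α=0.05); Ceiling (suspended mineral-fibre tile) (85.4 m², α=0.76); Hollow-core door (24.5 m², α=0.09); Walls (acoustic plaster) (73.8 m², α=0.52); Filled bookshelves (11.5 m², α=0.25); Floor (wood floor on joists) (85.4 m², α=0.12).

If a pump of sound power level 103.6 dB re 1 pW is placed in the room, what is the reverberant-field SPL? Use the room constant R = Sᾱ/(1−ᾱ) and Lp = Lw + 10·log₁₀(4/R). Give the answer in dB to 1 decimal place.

A = 119.578 sabins; S = 300.0 m².
ᾱ = 0.3986, so room constant R = A/(1−ᾱ) = 198.833 m².
Lp = 103.6 + 10·log₁₀(4/198.833) = 103.6 + (-16.96) = 86.6 dB.

86.6 dB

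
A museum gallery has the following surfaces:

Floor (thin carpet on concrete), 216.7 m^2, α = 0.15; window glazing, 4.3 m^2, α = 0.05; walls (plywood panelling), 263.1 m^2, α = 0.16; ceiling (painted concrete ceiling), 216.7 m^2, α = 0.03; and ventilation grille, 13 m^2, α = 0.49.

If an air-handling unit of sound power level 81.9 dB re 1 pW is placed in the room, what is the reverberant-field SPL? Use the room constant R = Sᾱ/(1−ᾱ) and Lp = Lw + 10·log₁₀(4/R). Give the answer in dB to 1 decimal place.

67.9 dB

A = 87.687 sabins; S = 713.8 m^2.
ᾱ = 0.1228, so room constant R = A/(1−ᾱ) = 99.962 m^2.
Lp = Lw + 10 log₁₀(4/R) = 81.9 -13.98 = 67.9 dB.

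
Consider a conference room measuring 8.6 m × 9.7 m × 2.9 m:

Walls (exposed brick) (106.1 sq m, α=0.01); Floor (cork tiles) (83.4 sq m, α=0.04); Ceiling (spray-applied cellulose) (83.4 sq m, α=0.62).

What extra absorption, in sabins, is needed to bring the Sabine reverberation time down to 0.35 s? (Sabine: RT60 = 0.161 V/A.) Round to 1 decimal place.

55.2 sabins

Equivalent absorption area: A₁ = 106.1*0.01 + 83.4*0.04 + 83.4*0.62 = 56.105 sq m.
V = 241.918 m³. Required absorption A₂ = 0.161 × 241.918 / 0.35 = 111.282 sabins.
ΔA = A₂ − A₁ = 111.282 − 56.105 = 55.2 sabins.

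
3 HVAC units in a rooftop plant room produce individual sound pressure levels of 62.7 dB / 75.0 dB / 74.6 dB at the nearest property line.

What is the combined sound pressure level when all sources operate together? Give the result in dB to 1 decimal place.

77.9 dB

Σ 10^(Lᵢ/10) = 6.233e+07.
Back to dB: 10·log₁₀ Σ = 77.9 dB.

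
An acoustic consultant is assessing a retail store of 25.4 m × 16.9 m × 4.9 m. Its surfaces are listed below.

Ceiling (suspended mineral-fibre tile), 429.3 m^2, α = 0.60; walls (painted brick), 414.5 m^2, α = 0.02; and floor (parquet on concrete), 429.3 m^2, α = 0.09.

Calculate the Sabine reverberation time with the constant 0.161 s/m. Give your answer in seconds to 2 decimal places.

1.11 s

Total absorption A = 429.3*0.60 + 414.5*0.02 + 429.3*0.09
  = 257.580 + 8.290 + 38.637 = 304.507 m^2 sabins.
Room volume: 2103.374 m³.
Sabine: RT60 = 0.161 × 2103.374 / 304.507 = 1.11 s.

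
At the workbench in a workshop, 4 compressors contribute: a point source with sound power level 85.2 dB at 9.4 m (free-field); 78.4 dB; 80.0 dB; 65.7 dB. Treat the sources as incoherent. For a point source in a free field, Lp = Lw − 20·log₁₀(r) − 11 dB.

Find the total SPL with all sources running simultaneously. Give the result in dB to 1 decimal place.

Source at 9.4 m: Lp = 85.2 − 20·log₁₀(9.4) − 11 = 54.7 dB.
Σ 10^(Lᵢ/10) = 1.732e+08.
Combined level = 10 log₁₀(1.732e+08) = 82.4 dB.

82.4 dB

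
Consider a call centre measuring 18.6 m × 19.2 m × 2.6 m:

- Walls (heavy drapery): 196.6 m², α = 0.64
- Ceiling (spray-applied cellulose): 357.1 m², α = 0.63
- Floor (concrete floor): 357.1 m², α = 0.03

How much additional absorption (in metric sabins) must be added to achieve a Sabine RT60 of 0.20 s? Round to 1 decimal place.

385.9 sabins

Equivalent absorption area: A₁ = 196.6*0.64 + 357.1*0.63 + 357.1*0.03 = 361.510 m².
V = 928.512 m³. Required absorption A₂ = 0.161 × 928.512 / 0.20 = 747.452 sabins.
Additional absorption ΔA = 747.452 − 361.510 = 385.9 sabins.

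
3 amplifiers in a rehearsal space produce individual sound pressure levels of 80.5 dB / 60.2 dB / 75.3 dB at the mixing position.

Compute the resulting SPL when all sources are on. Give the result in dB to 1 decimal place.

Converting to relative power and adding: 10^(80.5/10) + 10^(60.2/10) + 10^(75.3/10) = 1.471e+08.
L_total = 10·log₁₀(1.471e+08) = 81.7 dB.

81.7 dB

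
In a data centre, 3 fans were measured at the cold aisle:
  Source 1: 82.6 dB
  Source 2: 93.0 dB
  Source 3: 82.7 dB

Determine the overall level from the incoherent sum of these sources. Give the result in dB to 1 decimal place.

93.7 dB

Σ 10^(Lᵢ/10) = 2.363e+09.
L_total = 10·log₁₀(2.363e+09) = 93.7 dB.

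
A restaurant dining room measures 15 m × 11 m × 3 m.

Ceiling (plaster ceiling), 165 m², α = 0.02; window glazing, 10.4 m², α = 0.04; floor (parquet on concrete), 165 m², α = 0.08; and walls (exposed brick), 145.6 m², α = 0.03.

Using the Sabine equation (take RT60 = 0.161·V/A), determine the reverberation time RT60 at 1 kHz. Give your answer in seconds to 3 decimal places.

3.744 seconds

A = Σ Sᵢαᵢ = 165×0.02 + 10.4×0.04 + 165×0.08 + 145.6×0.03 = 21.284 sabins.
V = 15·11·3 = 495 m³.
T = 0.161 V/A = 0.161·495/21.284 = 3.744 s.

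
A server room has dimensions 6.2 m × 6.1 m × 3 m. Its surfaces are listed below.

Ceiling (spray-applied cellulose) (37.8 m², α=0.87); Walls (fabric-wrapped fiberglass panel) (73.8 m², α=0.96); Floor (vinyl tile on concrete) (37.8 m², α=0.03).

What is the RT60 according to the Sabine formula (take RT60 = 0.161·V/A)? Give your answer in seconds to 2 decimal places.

0.17 s

Total absorption A = 37.8×0.87 + 73.8×0.96 + 37.8×0.03
  = 32.886 + 70.848 + 1.134 = 104.868 m² sabins.
V = 6.2·6.1·3 = 113.46 m³.
T = 0.161 V/A = 0.161·113.46/104.868 = 0.17 s.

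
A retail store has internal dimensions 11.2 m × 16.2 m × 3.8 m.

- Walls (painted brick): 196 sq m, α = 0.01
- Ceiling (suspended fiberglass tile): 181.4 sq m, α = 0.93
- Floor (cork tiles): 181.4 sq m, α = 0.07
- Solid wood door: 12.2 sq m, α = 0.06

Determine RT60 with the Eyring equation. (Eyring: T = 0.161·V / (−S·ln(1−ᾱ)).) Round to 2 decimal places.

Total surface area S = 196 + 181.4 + 181.4 + 12.2 = 571.0 sq m.
Σ(Sᵢαᵢ) = 196×0.01 + 181.4×0.93 + 181.4×0.07 + 12.2×0.06 = 184.092.
Mean coefficient ᾱ = A/S = 0.3224.
−S·ln(1−ᾱ) = −571.0 × ln(1 − 0.3224) = 222.232.
V = 11.2 × 16.2 × 3.8 = 689.472 m³.
RT60 = 0.161 × 689.472 / 222.232 = 0.50 s.

0.50 s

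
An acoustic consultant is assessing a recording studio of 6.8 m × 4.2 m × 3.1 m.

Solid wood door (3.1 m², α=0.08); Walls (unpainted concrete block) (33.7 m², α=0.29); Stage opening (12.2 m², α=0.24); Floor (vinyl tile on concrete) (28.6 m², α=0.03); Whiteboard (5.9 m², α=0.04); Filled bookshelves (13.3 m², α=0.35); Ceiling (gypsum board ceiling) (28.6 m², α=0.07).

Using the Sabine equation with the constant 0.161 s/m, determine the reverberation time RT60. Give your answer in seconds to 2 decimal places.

A = Σ Sᵢαᵢ = 3.1·0.08 + 33.7·0.29 + 12.2·0.24 + 28.6·0.03 + 5.9·0.04 + 13.3·0.35 + 28.6·0.07 = 20.700 sabins.
V = 6.8·4.2·3.1 = 88.536 m³.
T = 0.161 V/A = 0.161·88.536/20.700 = 0.69 s.

0.69 s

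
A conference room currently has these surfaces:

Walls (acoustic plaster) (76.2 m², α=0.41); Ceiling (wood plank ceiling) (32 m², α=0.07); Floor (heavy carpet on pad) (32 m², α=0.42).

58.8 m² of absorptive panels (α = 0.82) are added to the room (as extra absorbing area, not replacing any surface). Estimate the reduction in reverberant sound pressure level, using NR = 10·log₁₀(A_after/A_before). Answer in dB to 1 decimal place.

3.1 dB

Summing Sᵢαᵢ: 31.242 + 2.240 + 13.440 → A_before = 46.922 sabins.
Treatment contributes 58.8·0.82 = 48.216 sabins.
A_after = 46.922 + 48.216 = 95.138 sabins.
NR = 10·log₁₀(95.138/46.922) = 3.1 dB.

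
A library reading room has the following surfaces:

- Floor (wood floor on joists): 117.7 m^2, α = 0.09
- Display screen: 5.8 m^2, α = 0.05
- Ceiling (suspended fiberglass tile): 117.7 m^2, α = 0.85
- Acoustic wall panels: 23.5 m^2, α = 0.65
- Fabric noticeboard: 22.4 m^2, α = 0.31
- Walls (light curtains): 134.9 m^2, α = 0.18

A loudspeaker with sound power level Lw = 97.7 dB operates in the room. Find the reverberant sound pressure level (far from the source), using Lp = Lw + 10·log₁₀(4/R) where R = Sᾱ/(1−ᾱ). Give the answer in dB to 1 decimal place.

79.7 dB

A = 157.429 sabins; S = 422.0 m^2.
ᾱ = 157.429/422.0 = 0.3731; R = Sᾱ/(1−ᾱ) = 157.429/(1−0.3731) = 251.123 m^2.
Lp = Lw + 10 log₁₀(4/R) = 97.7 -17.98 = 79.7 dB.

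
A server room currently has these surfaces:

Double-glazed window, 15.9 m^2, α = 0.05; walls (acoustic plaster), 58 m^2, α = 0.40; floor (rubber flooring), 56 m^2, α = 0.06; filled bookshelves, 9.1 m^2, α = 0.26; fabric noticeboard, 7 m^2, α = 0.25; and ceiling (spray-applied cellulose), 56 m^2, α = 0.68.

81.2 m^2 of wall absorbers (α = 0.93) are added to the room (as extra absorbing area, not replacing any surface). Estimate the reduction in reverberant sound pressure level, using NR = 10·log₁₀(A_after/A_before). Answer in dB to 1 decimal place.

Equivalent absorption area: A_before = 15.9×0.05 + 58×0.40 + 56×0.06 + 9.1×0.26 + 7×0.25 + 56×0.68 = 69.551 m^2.
Added absorption = 81.2 × 0.93 = 75.516 sabins.
New total A_after = 145.067 sabins.
NR = 10·log₁₀(145.067/69.551) = 3.2 dB.

3.2 dB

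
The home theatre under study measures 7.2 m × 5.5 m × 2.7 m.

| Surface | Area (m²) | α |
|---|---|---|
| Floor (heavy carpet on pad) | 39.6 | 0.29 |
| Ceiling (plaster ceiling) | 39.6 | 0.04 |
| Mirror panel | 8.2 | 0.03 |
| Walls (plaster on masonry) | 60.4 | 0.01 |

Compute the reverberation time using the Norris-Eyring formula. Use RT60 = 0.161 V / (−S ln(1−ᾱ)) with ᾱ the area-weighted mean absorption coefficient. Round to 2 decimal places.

1.18 seconds

S = Σ Sᵢ = 147.8 m².
Absorption A = 39.6×0.29 + 39.6×0.04 + 8.2×0.03 + 60.4×0.01 = 13.918 sabins.
Mean coefficient ᾱ = A/S = 0.0942.
−S·ln(1−ᾱ) = −147.8 × ln(1 − 0.0942) = 14.623.
V = 7.2 × 5.5 × 2.7 = 106.92 m³.
RT60 = 0.161 × 106.92 / 14.623 = 1.18 s.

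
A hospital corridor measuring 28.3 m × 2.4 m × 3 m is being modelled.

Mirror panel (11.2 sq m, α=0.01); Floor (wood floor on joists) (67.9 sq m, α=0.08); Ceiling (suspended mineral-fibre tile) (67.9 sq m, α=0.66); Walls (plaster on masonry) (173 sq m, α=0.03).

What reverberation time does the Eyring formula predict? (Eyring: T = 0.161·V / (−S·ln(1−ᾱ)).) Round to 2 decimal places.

Total surface area S = 11.2 + 67.9 + 67.9 + 173 = 320.0 sq m.
Absorption A = 11.2·0.01 + 67.9·0.08 + 67.9·0.66 + 173·0.03 = 55.548 sabins.
Mean coefficient ᾱ = A/S = 0.1736.
Eyring denominator: −S ln(1−ᾱ) = 61.016.
V = 28.3 × 2.4 × 3 = 203.76 m³.
RT60 = 0.161 × 203.76 / 61.016 = 0.54 s.

0.54 s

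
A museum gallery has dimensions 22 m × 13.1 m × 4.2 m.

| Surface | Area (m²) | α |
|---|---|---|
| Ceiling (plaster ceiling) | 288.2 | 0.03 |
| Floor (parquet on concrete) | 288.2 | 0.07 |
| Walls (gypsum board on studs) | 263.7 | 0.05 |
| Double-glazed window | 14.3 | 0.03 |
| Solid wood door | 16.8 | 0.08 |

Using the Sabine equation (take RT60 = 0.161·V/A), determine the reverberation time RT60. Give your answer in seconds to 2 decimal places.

Total absorption A = 288.2×0.03 + 288.2×0.07 + 263.7×0.05 + 14.3×0.03 + 16.8×0.08
  = 8.646 + 20.174 + 13.185 + 0.429 + 1.344 = 43.778 m² sabins.
Room volume: 1210.44 m³.
Sabine: RT60 = 0.161 × 1210.44 / 43.778 = 4.45 s.

4.45 seconds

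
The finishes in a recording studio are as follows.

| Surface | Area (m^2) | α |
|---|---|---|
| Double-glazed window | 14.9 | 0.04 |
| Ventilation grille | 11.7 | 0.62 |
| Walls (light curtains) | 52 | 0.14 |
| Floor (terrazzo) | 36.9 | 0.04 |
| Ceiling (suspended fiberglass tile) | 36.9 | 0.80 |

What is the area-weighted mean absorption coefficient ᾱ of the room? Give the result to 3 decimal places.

0.303

Total surface area S = 152.4 m^2.
Σ(Sᵢαᵢ) = 14.9·0.04 + 11.7·0.62 + 52·0.14 + 36.9·0.04 + 36.9·0.80 = 46.126.
ᾱ = 46.126 / 152.4 = 0.303.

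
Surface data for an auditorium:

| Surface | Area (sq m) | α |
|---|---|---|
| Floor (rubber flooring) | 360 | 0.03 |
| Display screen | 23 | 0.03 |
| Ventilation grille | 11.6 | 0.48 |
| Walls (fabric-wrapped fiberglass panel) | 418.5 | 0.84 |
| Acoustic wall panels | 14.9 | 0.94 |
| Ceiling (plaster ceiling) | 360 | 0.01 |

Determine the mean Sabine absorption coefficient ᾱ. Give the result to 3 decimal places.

Total surface area S = 1188.0 sq m.
Weighted sum Σ Sα = 386.204.
ᾱ = A/S = 0.325.

0.325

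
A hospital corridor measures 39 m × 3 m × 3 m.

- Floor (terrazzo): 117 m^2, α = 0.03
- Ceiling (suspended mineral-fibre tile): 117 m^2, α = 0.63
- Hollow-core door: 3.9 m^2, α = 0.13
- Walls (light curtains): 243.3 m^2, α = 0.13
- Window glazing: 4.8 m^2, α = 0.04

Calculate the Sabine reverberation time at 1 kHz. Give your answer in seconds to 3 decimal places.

Total absorption A = 117*0.03 + 117*0.63 + 3.9*0.13 + 243.3*0.13 + 4.8*0.04
  = 3.510 + 73.710 + 0.507 + 31.629 + 0.192 = 109.548 m^2 sabins.
V = 39·3·3 = 351 m³.
Sabine: RT60 = 0.161 × 351 / 109.548 = 0.516 s.

0.516 s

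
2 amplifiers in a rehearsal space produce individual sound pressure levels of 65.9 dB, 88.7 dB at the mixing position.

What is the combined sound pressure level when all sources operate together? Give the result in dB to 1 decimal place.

88.7 dB

Converting to relative power and adding: 10^(65.9/10) + 10^(88.7/10) = 7.452e+08.
Back to dB: 10·log₁₀ Σ = 88.7 dB.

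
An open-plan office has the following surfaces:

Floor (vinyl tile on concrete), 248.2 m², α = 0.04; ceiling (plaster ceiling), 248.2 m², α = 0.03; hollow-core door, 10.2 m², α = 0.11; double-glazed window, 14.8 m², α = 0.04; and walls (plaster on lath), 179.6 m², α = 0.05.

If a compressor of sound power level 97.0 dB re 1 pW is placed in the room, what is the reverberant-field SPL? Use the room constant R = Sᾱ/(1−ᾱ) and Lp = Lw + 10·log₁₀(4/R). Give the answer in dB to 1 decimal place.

A = 28.068 sabins; S = 701.0 m².
ᾱ = 0.0400, so room constant R = A/(1−ᾱ) = 29.238 m².
Lp = 97.0 + 10·log₁₀(4/29.238) = 97.0 + (-8.64) = 88.4 dB.

88.4 dB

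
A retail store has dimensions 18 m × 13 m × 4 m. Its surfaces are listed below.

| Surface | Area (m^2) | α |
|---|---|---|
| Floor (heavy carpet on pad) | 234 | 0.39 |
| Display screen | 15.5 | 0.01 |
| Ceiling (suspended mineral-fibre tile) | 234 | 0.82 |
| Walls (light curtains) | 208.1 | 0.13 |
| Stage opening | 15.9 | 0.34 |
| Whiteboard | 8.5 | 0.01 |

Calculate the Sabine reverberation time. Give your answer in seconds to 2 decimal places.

Summing Sᵢαᵢ: 91.260 + 0.155 + 191.880 + 27.053 + 5.406 + 0.085 → A = 315.839 sabins.
Volume V = 18 × 13 × 4 = 936 m³.
RT60 = 0.161 · V / A = 0.161 × 936 / 315.839 = 0.48 s.

0.48 seconds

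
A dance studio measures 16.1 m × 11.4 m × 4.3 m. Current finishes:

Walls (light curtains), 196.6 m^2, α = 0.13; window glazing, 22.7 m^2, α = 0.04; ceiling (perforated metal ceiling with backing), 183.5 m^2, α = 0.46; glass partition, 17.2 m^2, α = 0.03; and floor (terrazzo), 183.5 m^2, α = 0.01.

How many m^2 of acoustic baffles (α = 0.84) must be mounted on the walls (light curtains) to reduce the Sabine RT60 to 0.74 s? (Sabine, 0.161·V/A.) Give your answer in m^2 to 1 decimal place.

Summing Sᵢαᵢ: 25.558 + 0.908 + 84.410 + 0.516 + 1.835 → A₁ = 113.227 sabins.
V = 789.222 m³. Target absorption A₂ = 0.161 × 789.222 / 0.74 = 171.709 sabins.
Absorption to add: 171.709 − 113.227 = 58.482 sabins.
Each m^2 of panel replacing the walls (light curtains) adds (0.84 − 0.13) = 0.71 sabins.
Panel area = 58.482 / 0.71 = 82.4 m^2.

82.4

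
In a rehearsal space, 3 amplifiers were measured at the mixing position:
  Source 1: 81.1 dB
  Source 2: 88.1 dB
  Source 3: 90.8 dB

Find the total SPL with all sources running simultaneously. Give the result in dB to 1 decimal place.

93.0 dB

Sum in the linear (power) domain: Σ 10^(Lᵢ/10) = 10^(81.1/10) + 10^(88.1/10) + 10^(90.8/10) = 1.977e+09.
Combined level = 10 log₁₀(1.977e+09) = 93.0 dB.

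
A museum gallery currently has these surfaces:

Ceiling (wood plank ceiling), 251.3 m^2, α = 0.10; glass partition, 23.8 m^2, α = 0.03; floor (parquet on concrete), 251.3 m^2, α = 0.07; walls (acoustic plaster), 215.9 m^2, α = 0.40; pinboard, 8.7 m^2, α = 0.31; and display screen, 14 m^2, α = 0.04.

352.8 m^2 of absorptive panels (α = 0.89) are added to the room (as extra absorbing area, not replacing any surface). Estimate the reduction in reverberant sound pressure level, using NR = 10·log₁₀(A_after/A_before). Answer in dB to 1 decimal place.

5.3 dB

Summing Sᵢαᵢ: 25.130 + 0.714 + 17.591 + 86.360 + 2.697 + 0.560 → A_before = 133.052 sabins.
Treatment contributes 352.8·0.89 = 313.992 sabins.
A_after = 133.052 + 313.992 = 447.044 sabins.
Reduction = 10 log₁₀(A_after/A_before) = 10 log₁₀(3.3599) = 5.3 dB.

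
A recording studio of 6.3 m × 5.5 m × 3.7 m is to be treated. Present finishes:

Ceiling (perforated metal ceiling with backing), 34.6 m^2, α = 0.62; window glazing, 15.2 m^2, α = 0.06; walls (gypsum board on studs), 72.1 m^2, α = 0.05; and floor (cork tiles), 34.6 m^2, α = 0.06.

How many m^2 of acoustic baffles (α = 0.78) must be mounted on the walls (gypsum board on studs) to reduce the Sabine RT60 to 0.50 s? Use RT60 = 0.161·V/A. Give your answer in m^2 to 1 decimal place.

18.1

Summing Sᵢαᵢ: 21.452 + 0.912 + 3.605 + 2.076 → A₁ = 28.045 sabins.
V = 128.205 m³. Target absorption A₂ = 0.161 × 128.205 / 0.50 = 41.282 sabins.
ΔA needed = 41.282 − 28.045 = 13.237 sabins.
Net gain per m^2: Δα = 0.78 − 0.05 = 0.73.
Area = ΔA/Δα = 13.237/0.73 = 18.1 m^2.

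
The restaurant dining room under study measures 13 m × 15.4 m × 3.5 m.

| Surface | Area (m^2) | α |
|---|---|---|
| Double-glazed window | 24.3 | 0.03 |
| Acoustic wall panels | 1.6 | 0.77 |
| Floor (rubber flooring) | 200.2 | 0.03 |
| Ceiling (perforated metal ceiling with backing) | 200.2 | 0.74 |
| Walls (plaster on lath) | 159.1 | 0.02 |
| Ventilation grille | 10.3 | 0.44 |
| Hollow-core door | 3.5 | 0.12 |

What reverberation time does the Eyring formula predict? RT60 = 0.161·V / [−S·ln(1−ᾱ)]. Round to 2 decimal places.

0.59 s

S = Σ Sᵢ = 599.2 m^2.
Absorption A = 24.3·0.03 + 1.6·0.77 + 200.2·0.03 + 200.2·0.74 + 159.1·0.02 + 10.3·0.44 + 3.5·0.12 = 164.249 sabins.
Mean coefficient ᾱ = A/S = 0.2741.
Eyring denominator: −S ln(1−ᾱ) = 191.950.
V = 13 × 15.4 × 3.5 = 700.7 m³.
T = 0.161·V/[−S·ln(1−ᾱ)] = 0.161·700.7/191.950 = 0.59 s.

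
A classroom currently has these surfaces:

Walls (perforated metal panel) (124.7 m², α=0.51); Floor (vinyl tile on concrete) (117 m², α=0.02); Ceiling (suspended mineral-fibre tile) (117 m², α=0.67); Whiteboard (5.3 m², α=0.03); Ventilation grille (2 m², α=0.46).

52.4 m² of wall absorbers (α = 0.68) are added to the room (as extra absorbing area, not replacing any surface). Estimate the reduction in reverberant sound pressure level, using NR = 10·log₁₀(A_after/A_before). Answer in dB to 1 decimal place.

A_before = Σ Sᵢαᵢ = 124.7×0.51 + 117×0.02 + 117×0.67 + 5.3×0.03 + 2×0.46 = 145.406 sabins.
Added absorption = 52.4 × 0.68 = 35.632 sabins.
A_after = 145.406 + 35.632 = 181.038 sabins.
Reduction = 10 log₁₀(A_after/A_before) = 10 log₁₀(1.2451) = 1.0 dB.

1.0 dB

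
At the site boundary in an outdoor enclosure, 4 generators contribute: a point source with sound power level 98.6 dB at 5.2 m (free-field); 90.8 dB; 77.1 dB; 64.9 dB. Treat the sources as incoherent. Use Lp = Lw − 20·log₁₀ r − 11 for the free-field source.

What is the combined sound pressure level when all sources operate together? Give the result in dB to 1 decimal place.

91.1 dB

Source at 5.2 m: Lp = 98.6 − 20·log₁₀(5.2) − 11 = 73.3 dB.
Σ 10^(Lᵢ/10) = 1.278e+09.
L_total = 10·log₁₀(1.278e+09) = 91.1 dB.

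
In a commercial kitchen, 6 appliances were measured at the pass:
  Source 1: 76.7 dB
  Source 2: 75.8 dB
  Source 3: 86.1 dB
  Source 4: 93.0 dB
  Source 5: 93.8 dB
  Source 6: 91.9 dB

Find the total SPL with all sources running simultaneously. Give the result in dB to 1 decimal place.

98.1 dB

Σ 10^(Lᵢ/10) = 6.435e+09.
Combined level = 10 log₁₀(6.435e+09) = 98.1 dB.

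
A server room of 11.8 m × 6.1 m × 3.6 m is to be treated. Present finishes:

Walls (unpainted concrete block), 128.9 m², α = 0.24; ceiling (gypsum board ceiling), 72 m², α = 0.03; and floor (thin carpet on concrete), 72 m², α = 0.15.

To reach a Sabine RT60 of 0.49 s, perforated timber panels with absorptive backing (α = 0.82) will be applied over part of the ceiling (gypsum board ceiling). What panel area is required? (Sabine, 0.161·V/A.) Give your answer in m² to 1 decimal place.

52.2

Total absorption A₁ = 128.9×0.24 + 72×0.03 + 72×0.15
  = 30.936 + 2.160 + 10.800 = 43.896 m² sabins.
V = 259.128 m³. Target absorption A₂ = 0.161 × 259.128 / 0.49 = 85.142 sabins.
Absorption to add: 85.142 − 43.896 = 41.246 sabins.
Net gain per m²: Δα = 0.82 − 0.03 = 0.79.
Area = ΔA/Δα = 41.246/0.79 = 52.2 m².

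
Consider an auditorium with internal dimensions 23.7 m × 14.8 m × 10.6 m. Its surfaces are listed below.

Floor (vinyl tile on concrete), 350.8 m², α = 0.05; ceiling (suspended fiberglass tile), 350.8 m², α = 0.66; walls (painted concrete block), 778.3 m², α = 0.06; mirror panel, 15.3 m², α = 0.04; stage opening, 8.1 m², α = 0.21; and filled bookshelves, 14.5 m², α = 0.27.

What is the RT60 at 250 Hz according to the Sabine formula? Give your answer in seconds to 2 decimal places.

1.98 sec

A = Σ Sᵢαᵢ = 350.8·0.05 + 350.8·0.66 + 778.3·0.06 + 15.3·0.04 + 8.1·0.21 + 14.5·0.27 = 301.994 sabins.
Volume V = 23.7 × 14.8 × 10.6 = 3718.056 m³.
Sabine: RT60 = 0.161 × 3718.056 / 301.994 = 1.98 s.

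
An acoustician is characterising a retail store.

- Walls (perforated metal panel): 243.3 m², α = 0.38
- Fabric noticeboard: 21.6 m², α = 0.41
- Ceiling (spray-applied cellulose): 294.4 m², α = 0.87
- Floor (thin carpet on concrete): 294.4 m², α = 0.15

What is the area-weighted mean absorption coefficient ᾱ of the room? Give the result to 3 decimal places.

0.470

Total surface area S = 853.7 m².
Σ(Sᵢαᵢ) = 243.3·0.38 + 21.6·0.41 + 294.4·0.87 + 294.4·0.15 = 401.598.
ᾱ = A/S = 0.470.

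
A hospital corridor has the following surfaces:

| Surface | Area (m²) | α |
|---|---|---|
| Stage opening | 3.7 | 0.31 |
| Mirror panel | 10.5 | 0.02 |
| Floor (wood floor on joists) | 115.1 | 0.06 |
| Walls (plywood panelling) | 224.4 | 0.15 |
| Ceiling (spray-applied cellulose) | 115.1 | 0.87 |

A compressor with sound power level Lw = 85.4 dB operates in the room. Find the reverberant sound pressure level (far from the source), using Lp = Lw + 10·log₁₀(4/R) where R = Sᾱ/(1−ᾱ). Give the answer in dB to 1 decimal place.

Σ(Sᵢαᵢ) = 3.7×0.31 + 10.5×0.02 + 115.1×0.06 + 224.4×0.15 + 115.1×0.87 = 142.060; total area S = 468.8 m².
ᾱ = 142.060/468.8 = 0.3030; R = Sᾱ/(1−ᾱ) = 142.060/(1−0.3030) = 203.816 m².
Lp = 85.4 + 10·log₁₀(4/203.816) = 85.4 + (-17.07) = 68.3 dB.

68.3 dB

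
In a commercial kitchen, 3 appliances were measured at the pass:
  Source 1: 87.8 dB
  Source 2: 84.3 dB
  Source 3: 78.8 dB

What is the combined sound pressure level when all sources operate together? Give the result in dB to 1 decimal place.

89.8 dB

Sum in the linear (power) domain: Σ 10^(Lᵢ/10) = 10^(87.8/10) + 10^(84.3/10) + 10^(78.8/10) = 9.476e+08.
Back to dB: 10·log₁₀ Σ = 89.8 dB.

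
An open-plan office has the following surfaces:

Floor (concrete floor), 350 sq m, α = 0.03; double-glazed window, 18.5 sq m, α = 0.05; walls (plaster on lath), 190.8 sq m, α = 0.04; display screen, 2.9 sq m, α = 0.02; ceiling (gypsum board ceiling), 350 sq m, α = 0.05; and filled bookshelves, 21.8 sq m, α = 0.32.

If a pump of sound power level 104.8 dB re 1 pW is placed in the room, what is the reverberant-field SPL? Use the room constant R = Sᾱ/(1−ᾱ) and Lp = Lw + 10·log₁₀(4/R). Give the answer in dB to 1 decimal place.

Σ(Sᵢαᵢ) = 350×0.03 + 18.5×0.05 + 190.8×0.04 + 2.9×0.02 + 350×0.05 + 21.8×0.32 = 43.591; total area S = 934.0 sq m.
ᾱ = 0.0467, so room constant R = A/(1−ᾱ) = 45.726 sq m.
Lp = 104.8 + 10·log₁₀(4/45.726) = 104.8 + (-10.58) = 94.2 dB.

94.2 dB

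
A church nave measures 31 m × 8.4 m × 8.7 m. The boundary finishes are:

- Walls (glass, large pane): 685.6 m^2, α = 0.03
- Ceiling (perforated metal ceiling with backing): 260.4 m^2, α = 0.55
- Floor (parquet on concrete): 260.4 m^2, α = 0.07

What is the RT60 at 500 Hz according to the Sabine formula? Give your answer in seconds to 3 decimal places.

A = Σ Sᵢαᵢ = 685.6·0.03 + 260.4·0.55 + 260.4·0.07 = 182.016 sabins.
Volume V = 31 × 8.4 × 8.7 = 2265.48 m³.
RT60 = 0.161 · V / A = 0.161 × 2265.48 / 182.016 = 2.004 s.

2.004 sec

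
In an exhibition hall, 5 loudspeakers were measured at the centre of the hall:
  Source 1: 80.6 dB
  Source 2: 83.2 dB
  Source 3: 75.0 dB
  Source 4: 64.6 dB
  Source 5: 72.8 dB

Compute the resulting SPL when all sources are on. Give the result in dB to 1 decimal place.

85.8 dB

Converting to relative power and adding: 10^(80.6/10) + 10^(83.2/10) + 10^(75.0/10) + 10^(64.6/10) + 10^(72.8/10) = 3.773e+08.
L_total = 10·log₁₀(3.773e+08) = 85.8 dB.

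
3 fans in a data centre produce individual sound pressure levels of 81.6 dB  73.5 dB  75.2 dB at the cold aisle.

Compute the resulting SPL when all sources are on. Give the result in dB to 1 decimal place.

Converting to relative power and adding: 10^(81.6/10) + 10^(73.5/10) + 10^(75.2/10) = 2e+08.
L_total = 10·log₁₀(2e+08) = 83.0 dB.

83.0 dB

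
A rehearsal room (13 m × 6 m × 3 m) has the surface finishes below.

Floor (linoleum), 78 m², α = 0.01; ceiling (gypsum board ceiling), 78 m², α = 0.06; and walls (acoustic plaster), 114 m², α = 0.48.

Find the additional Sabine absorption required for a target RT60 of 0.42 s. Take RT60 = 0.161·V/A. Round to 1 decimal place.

29.5 sabins

Summing Sᵢαᵢ: 0.780 + 4.680 + 54.720 → A₁ = 60.180 sabins.
For T = 0.42 s, need A₂ = 0.161·V/T = 0.161·234/0.42 = 89.700 sabins.
Shortfall: 89.700 − 60.180 = 29.5 sabins.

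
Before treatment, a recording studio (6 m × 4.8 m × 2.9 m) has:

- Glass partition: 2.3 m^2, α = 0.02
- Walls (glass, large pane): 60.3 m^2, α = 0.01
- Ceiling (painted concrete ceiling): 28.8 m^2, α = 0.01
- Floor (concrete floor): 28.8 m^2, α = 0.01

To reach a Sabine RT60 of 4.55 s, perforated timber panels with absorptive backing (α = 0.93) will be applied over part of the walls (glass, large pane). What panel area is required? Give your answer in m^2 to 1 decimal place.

Equivalent absorption area: A₁ = 2.3*0.02 + 60.3*0.01 + 28.8*0.01 + 28.8*0.01 = 1.225 m^2.
Required A₂ = 0.161·83.52/4.55 = 2.955 sabins.
Absorption to add: 2.955 − 1.225 = 1.730 sabins.
Each m^2 of panel replacing the walls (glass, large pane) adds (0.93 − 0.01) = 0.92 sabins.
Panel area = 1.730 / 0.92 = 1.9 m^2.

1.9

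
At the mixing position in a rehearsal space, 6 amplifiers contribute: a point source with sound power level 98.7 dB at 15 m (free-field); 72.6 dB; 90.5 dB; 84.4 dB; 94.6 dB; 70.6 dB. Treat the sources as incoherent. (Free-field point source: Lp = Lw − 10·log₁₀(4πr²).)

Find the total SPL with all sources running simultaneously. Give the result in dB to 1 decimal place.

Source at 15 m: Lp = 98.7 − 10·log₁₀(4π·15²) = 98.7 − 10·log₁₀(2827.433) = 64.2 dB.
Converting to relative power and adding: 10^(64.2/10) + 10^(72.6/10) + 10^(90.5/10) + 10^(84.4/10) + 10^(94.6/10) + 10^(70.6/10) = 4.314e+09.
Back to dB: 10·log₁₀ Σ = 96.3 dB.

96.3 dB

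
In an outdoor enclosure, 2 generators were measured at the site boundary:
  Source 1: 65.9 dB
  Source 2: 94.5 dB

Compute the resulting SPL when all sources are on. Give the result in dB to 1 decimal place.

Σ 10^(Lᵢ/10) = 2.822e+09.
L_total = 10·log₁₀(2.822e+09) = 94.5 dB.

94.5 dB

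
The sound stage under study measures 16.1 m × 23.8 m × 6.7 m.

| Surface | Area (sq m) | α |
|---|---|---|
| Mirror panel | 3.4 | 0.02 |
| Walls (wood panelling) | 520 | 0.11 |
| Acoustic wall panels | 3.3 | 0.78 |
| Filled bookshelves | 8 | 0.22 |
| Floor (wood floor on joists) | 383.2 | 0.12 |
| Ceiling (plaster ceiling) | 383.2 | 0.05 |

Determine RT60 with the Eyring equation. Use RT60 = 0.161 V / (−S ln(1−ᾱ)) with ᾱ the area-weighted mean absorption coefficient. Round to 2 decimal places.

S = Σ Sᵢ = 1301.1 sq m.
Absorption A = 3.4×0.02 + 520×0.11 + 3.3×0.78 + 8×0.22 + 383.2×0.12 + 383.2×0.05 = 126.746 sabins.
Mean coefficient ᾱ = A/S = 0.0974.
−S·ln(1−ᾱ) = −1301.1 × ln(1 − 0.0974) = 133.331.
V = 16.1 × 23.8 × 6.7 = 2567.306 m³.
T = 0.161·V/[−S·ln(1−ᾱ)] = 0.161·2567.306/133.331 = 3.10 s.

3.10 seconds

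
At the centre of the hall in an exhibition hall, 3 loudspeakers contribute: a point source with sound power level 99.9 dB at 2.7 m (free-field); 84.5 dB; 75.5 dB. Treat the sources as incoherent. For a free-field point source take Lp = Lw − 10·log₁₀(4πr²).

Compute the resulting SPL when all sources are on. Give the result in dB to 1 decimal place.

Source at 2.7 m: Lp = 99.9 − 10·log₁₀(4π·2.7²) = 99.9 − 10·log₁₀(91.609) = 80.3 dB.
Converting to relative power and adding: 10^(80.3/10) + 10^(84.5/10) + 10^(75.5/10) = 4.245e+08.
Back to dB: 10·log₁₀ Σ = 86.3 dB.

86.3 dB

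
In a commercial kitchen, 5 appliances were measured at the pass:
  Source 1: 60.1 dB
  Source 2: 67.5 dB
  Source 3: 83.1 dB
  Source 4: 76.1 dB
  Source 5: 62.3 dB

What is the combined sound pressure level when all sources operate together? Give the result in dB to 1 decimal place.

Converting to relative power and adding: 10^(60.1/10) + 10^(67.5/10) + 10^(83.1/10) + 10^(76.1/10) + 10^(62.3/10) = 2.533e+08.
L_total = 10·log₁₀(2.533e+08) = 84.0 dB.

84.0 dB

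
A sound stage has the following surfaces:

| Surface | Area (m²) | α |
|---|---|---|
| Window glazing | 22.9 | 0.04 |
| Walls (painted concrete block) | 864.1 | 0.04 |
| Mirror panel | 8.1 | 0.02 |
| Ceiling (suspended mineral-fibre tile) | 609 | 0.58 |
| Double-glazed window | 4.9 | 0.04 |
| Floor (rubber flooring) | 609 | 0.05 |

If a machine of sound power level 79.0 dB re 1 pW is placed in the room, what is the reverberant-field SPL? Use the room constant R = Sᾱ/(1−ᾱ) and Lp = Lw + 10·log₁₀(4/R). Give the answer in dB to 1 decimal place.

57.8 dB

Σ(Sᵢαᵢ) = 22.9·0.04 + 864.1·0.04 + 8.1·0.02 + 609·0.58 + 4.9·0.04 + 609·0.05 = 419.508; total area S = 2118.0 m².
ᾱ = 419.508/2118.0 = 0.1981; R = Sᾱ/(1−ᾱ) = 419.508/(1−0.1981) = 523.143 m².
Lp = 79.0 + 10·log₁₀(4/523.143) = 79.0 + (-21.17) = 57.8 dB.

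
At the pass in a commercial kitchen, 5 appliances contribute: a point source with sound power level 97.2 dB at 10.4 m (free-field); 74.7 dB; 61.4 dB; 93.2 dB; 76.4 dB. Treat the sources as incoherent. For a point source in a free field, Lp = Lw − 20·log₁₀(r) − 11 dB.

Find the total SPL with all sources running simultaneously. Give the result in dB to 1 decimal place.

93.4 dB

Source at 10.4 m: Lp = 97.2 − 20·log₁₀(10.4) − 11 = 65.9 dB.
Σ 10^(Lᵢ/10) = 2.168e+09.
Combined level = 10 log₁₀(2.168e+09) = 93.4 dB.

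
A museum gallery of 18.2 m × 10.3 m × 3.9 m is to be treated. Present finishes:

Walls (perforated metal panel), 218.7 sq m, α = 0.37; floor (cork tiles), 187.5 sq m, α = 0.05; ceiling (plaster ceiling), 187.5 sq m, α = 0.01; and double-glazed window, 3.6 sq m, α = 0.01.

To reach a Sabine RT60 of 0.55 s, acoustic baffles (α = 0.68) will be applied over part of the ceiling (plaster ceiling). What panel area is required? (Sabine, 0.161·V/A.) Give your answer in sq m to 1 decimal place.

Equivalent absorption area: A₁ = 218.7·0.37 + 187.5·0.05 + 187.5·0.01 + 3.6·0.01 = 92.205 sq m.
V = 731.094 m³. Target absorption A₂ = 0.161 × 731.094 / 0.55 = 214.011 sabins.
Absorption to add: 214.011 − 92.205 = 121.806 sabins.
Net gain per sq m: Δα = 0.68 − 0.01 = 0.67.
Area = ΔA/Δα = 121.806/0.67 = 181.8 sq m.

181.8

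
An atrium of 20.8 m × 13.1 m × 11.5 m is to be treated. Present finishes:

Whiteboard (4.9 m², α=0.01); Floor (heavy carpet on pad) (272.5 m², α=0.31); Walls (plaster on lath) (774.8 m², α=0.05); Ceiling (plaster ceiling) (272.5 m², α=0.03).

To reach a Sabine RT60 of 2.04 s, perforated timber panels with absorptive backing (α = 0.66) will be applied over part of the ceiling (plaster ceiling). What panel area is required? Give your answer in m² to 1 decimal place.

183.9

Total absorption A₁ = 4.9×0.01 + 272.5×0.31 + 774.8×0.05 + 272.5×0.03
  = 0.049 + 84.475 + 38.740 + 8.175 = 131.439 m² sabins.
V = 3133.52 m³. Target absorption A₂ = 0.161 × 3133.52 / 2.04 = 247.302 sabins.
Absorption to add: 247.302 − 131.439 = 115.863 sabins.
Net gain per m²: Δα = 0.66 − 0.03 = 0.63.
Panel area = 115.863 / 0.63 = 183.9 m².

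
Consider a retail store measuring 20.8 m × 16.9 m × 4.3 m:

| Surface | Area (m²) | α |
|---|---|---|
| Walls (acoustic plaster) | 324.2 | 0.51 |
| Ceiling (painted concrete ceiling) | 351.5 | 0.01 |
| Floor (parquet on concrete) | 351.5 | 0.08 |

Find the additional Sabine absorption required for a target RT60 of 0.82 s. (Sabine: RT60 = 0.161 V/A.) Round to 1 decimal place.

Total absorption A₁ = 324.2·0.51 + 351.5·0.01 + 351.5·0.08
  = 165.342 + 3.515 + 28.120 = 196.977 m² sabins.
V = 1511.536 m³. Required absorption A₂ = 0.161 × 1511.536 / 0.82 = 296.777 sabins.
Shortfall: 296.777 − 196.977 = 99.8 sabins.

99.8 sabins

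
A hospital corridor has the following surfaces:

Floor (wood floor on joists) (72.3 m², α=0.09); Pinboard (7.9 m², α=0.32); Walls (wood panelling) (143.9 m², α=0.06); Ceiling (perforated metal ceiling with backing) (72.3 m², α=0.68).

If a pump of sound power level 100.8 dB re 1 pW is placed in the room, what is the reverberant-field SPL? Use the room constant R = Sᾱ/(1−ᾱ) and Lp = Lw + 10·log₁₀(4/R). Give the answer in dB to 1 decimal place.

87.5 dB

Σ(Sᵢαᵢ) = 72.3·0.09 + 7.9·0.32 + 143.9·0.06 + 72.3·0.68 = 66.833; total area S = 296.4 m².
ᾱ = 0.2255, so room constant R = A/(1−ᾱ) = 86.292 m².
Lp = 100.8 + 10·log₁₀(4/86.292) = 100.8 + (-13.34) = 87.5 dB.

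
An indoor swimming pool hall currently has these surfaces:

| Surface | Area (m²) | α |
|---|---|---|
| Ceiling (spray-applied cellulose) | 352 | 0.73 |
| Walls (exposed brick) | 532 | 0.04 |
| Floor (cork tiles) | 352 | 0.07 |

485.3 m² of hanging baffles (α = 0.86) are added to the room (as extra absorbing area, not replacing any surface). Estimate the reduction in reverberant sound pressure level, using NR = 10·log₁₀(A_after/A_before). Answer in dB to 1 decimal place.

3.8 dB

Summing Sᵢαᵢ: 256.960 + 21.280 + 24.640 → A_before = 302.880 sabins.
Treatment contributes 485.3·0.86 = 417.358 sabins.
A_after = 302.880 + 417.358 = 720.238 sabins.
Reduction = 10 log₁₀(A_after/A_before) = 10 log₁₀(2.3780) = 3.8 dB.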